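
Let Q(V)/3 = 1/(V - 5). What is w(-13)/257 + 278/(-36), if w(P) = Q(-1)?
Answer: -17866/2313 ≈ -7.7242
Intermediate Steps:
Q(V) = 3/(-5 + V) (Q(V) = 3/(V - 5) = 3/(-5 + V))
w(P) = -½ (w(P) = 3/(-5 - 1) = 3/(-6) = 3*(-⅙) = -½)
w(-13)/257 + 278/(-36) = -½/257 + 278/(-36) = -½*1/257 + 278*(-1/36) = -1/514 - 139/18 = -17866/2313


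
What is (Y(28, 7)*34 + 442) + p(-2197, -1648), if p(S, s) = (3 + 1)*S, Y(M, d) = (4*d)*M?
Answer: 18310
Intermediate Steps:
Y(M, d) = 4*M*d
p(S, s) = 4*S
(Y(28, 7)*34 + 442) + p(-2197, -1648) = ((4*28*7)*34 + 442) + 4*(-2197) = (784*34 + 442) - 8788 = (26656 + 442) - 8788 = 27098 - 8788 = 18310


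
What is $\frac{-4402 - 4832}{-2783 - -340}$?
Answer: $\frac{9234}{2443} \approx 3.7798$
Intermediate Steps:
$\frac{-4402 - 4832}{-2783 - -340} = - \frac{9234}{-2783 + 340} = - \frac{9234}{-2443} = \left(-9234\right) \left(- \frac{1}{2443}\right) = \frac{9234}{2443}$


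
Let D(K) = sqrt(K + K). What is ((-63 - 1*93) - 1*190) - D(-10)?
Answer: -346 - 2*I*sqrt(5) ≈ -346.0 - 4.4721*I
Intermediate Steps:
D(K) = sqrt(2)*sqrt(K) (D(K) = sqrt(2*K) = sqrt(2)*sqrt(K))
((-63 - 1*93) - 1*190) - D(-10) = ((-63 - 1*93) - 1*190) - sqrt(2)*sqrt(-10) = ((-63 - 93) - 190) - sqrt(2)*I*sqrt(10) = (-156 - 190) - 2*I*sqrt(5) = -346 - 2*I*sqrt(5)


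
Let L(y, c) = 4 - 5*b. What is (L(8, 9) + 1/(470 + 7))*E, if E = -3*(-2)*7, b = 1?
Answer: -6664/159 ≈ -41.912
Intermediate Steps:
L(y, c) = -1 (L(y, c) = 4 - 5*1 = 4 - 5 = -1)
E = 42 (E = 6*7 = 42)
(L(8, 9) + 1/(470 + 7))*E = (-1 + 1/(470 + 7))*42 = (-1 + 1/477)*42 = -476/477*42 = -6664/159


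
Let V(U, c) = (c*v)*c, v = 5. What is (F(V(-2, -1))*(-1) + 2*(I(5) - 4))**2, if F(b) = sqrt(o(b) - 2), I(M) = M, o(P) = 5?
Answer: (2 - sqrt(3))**2 ≈ 0.071797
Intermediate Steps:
V(U, c) = 5*c**2 (V(U, c) = (c*5)*c = (5*c)*c = 5*c**2)
F(b) = sqrt(3) (F(b) = sqrt(5 - 2) = sqrt(3))
(F(V(-2, -1))*(-1) + 2*(I(5) - 4))**2 = (sqrt(3)*(-1) + 2*(5 - 4))**2 = (-sqrt(3) + 2*1)**2 = (-sqrt(3) + 2)**2 = (2 - sqrt(3))**2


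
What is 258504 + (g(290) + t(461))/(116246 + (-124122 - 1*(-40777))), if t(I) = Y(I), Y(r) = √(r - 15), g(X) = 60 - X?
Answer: 8505039874/32901 + √446/32901 ≈ 2.5850e+5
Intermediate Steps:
Y(r) = √(-15 + r)
t(I) = √(-15 + I)
258504 + (g(290) + t(461))/(116246 + (-124122 - 1*(-40777))) = 258504 + ((60 - 1*290) + √(-15 + 461))/(116246 + (-124122 - 1*(-40777))) = 258504 + ((60 - 290) + √446)/(116246 + (-124122 + 40777)) = 258504 + (-230 + √446)/(116246 - 83345) = 258504 + (-230 + √446)/32901 = 258504 + (-230 + √446)*(1/32901) = 258504 + (-230/32901 + √446/32901) = 8505039874/32901 + √446/32901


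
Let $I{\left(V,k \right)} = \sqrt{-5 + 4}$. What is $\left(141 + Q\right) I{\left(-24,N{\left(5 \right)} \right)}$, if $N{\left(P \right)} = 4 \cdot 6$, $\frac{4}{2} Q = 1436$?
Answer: $859 i \approx 859.0 i$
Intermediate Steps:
$Q = 718$ ($Q = \frac{1}{2} \cdot 1436 = 718$)
$N{\left(P \right)} = 24$
$I{\left(V,k \right)} = i$ ($I{\left(V,k \right)} = \sqrt{-1} = i$)
$\left(141 + Q\right) I{\left(-24,N{\left(5 \right)} \right)} = \left(141 + 718\right) i = 859 i$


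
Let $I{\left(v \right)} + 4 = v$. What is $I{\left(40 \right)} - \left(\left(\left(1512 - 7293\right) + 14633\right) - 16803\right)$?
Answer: $7987$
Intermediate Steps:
$I{\left(v \right)} = -4 + v$
$I{\left(40 \right)} - \left(\left(\left(1512 - 7293\right) + 14633\right) - 16803\right) = \left(-4 + 40\right) - \left(\left(\left(1512 - 7293\right) + 14633\right) - 16803\right) = 36 - \left(\left(-5781 + 14633\right) - 16803\right) = 36 - \left(8852 - 16803\right) = 36 - -7951 = 36 + 7951 = 7987$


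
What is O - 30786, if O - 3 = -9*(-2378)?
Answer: -9381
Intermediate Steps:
O = 21405 (O = 3 - 9*(-2378) = 3 + 21402 = 21405)
O - 30786 = 21405 - 30786 = -9381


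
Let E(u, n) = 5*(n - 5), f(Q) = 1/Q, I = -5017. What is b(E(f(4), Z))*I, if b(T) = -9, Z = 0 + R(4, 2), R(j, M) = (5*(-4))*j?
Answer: 45153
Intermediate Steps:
R(j, M) = -20*j
f(Q) = 1/Q
Z = -80 (Z = 0 - 20*4 = 0 - 80 = -80)
E(u, n) = -25 + 5*n (E(u, n) = 5*(-5 + n) = -25 + 5*n)
b(E(f(4), Z))*I = -9*(-5017) = 45153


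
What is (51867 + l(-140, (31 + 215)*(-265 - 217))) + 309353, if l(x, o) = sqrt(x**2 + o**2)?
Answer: 361220 + 4*sqrt(878708674) ≈ 4.7979e+5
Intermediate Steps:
l(x, o) = sqrt(o**2 + x**2)
(51867 + l(-140, (31 + 215)*(-265 - 217))) + 309353 = (51867 + sqrt(((31 + 215)*(-265 - 217))**2 + (-140)**2)) + 309353 = (51867 + sqrt((246*(-482))**2 + 19600)) + 309353 = (51867 + sqrt((-118572)**2 + 19600)) + 309353 = (51867 + sqrt(14059319184 + 19600)) + 309353 = (51867 + sqrt(14059338784)) + 309353 = (51867 + 4*sqrt(878708674)) + 309353 = 361220 + 4*sqrt(878708674)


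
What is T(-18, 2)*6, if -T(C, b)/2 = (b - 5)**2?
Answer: -108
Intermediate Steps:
T(C, b) = -2*(-5 + b)**2 (T(C, b) = -2*(b - 5)**2 = -2*(-5 + b)**2)
T(-18, 2)*6 = -2*(-5 + 2)**2*6 = -2*(-3)**2*6 = -2*9*6 = -18*6 = -108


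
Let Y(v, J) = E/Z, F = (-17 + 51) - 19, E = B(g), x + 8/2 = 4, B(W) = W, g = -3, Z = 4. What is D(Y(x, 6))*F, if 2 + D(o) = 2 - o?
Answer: 45/4 ≈ 11.250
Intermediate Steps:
x = 0 (x = -4 + 4 = 0)
E = -3
F = 15 (F = 34 - 19 = 15)
Y(v, J) = -¾ (Y(v, J) = -3/4 = -3*¼ = -¾)
D(o) = -o (D(o) = -2 + (2 - o) = -o)
D(Y(x, 6))*F = -1*(-¾)*15 = (¾)*15 = 45/4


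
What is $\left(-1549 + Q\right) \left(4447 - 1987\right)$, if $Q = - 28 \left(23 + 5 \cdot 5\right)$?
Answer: $-7116780$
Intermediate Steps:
$Q = -1344$ ($Q = - 28 \left(23 + 25\right) = \left(-28\right) 48 = -1344$)
$\left(-1549 + Q\right) \left(4447 - 1987\right) = \left(-1549 - 1344\right) \left(4447 - 1987\right) = - 2893 \left(4447 - 1987\right) = \left(-2893\right) 2460 = -7116780$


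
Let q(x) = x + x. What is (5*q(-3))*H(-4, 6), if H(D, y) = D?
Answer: 120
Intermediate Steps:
q(x) = 2*x
(5*q(-3))*H(-4, 6) = (5*(2*(-3)))*(-4) = (5*(-6))*(-4) = -30*(-4) = 120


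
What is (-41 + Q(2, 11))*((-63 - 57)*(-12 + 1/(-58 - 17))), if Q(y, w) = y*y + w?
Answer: -187408/5 ≈ -37482.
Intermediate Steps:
Q(y, w) = w + y² (Q(y, w) = y² + w = w + y²)
(-41 + Q(2, 11))*((-63 - 57)*(-12 + 1/(-58 - 17))) = (-41 + (11 + 2²))*((-63 - 57)*(-12 + 1/(-58 - 17))) = (-41 + (11 + 4))*(-120*(-12 + 1/(-75))) = (-41 + 15)*(-120*(-12 - 1/75)) = -(-3120)*(-901)/75 = -26*7208/5 = -187408/5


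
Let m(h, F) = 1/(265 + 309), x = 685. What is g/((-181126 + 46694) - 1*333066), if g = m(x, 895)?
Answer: -1/268343852 ≈ -3.7266e-9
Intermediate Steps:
m(h, F) = 1/574
g = 1/574 ≈ 0.0017422
g/((-181126 + 46694) - 1*333066) = 1/(574*((-181126 + 46694) - 1*333066)) = 1/(574*(-134432 - 333066)) = (1/574)/(-467498) = (1/574)*(-1/467498) = -1/268343852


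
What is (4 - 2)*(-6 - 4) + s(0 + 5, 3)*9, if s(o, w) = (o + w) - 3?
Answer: 25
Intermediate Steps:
s(o, w) = -3 + o + w
(4 - 2)*(-6 - 4) + s(0 + 5, 3)*9 = (4 - 2)*(-6 - 4) + (-3 + (0 + 5) + 3)*9 = 2*(-10) + (-3 + 5 + 3)*9 = -20 + 5*9 = -20 + 45 = 25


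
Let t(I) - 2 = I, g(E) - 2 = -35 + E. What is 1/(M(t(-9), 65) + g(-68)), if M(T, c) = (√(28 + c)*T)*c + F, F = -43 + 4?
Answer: 4/549535 - 13*√93/549535 ≈ -0.00022085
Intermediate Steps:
g(E) = -33 + E (g(E) = 2 + (-35 + E) = -33 + E)
F = -39
t(I) = 2 + I
M(T, c) = -39 + T*c*√(28 + c) (M(T, c) = (√(28 + c)*T)*c - 39 = (T*√(28 + c))*c - 39 = T*c*√(28 + c) - 39 = -39 + T*c*√(28 + c))
1/(M(t(-9), 65) + g(-68)) = 1/((-39 + (2 - 9)*65*√(28 + 65)) + (-33 - 68)) = 1/((-39 - 7*65*√93) - 101) = 1/((-39 - 455*√93) - 101) = 1/(-140 - 455*√93)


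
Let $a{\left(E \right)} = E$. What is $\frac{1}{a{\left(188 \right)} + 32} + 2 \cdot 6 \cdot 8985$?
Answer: $\frac{23720401}{220} \approx 1.0782 \cdot 10^{5}$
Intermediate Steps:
$\frac{1}{a{\left(188 \right)} + 32} + 2 \cdot 6 \cdot 8985 = \frac{1}{188 + 32} + 2 \cdot 6 \cdot 8985 = \frac{1}{220} + 12 \cdot 8985 = \frac{1}{220} + 107820 = \frac{23720401}{220}$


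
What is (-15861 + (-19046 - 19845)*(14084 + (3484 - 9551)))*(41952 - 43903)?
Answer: 608331570608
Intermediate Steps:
(-15861 + (-19046 - 19845)*(14084 + (3484 - 9551)))*(41952 - 43903) = (-15861 - 38891*(14084 - 6067))*(-1951) = (-15861 - 38891*8017)*(-1951) = (-15861 - 311789147)*(-1951) = -311805008*(-1951) = 608331570608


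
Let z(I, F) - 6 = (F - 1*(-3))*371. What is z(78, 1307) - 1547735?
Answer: -1061719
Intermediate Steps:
z(I, F) = 1119 + 371*F (z(I, F) = 6 + (F - 1*(-3))*371 = 6 + (F + 3)*371 = 6 + (3 + F)*371 = 6 + (1113 + 371*F) = 1119 + 371*F)
z(78, 1307) - 1547735 = (1119 + 371*1307) - 1547735 = (1119 + 484897) - 1547735 = 486016 - 1547735 = -1061719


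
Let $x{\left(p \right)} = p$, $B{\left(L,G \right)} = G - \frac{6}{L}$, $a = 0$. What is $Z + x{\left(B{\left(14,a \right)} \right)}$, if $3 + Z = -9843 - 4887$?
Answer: $- \frac{103134}{7} \approx -14733.0$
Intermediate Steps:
$Z = -14733$ ($Z = -3 - 14730 = -14733$)
$Z + x{\left(B{\left(14,a \right)} \right)} = -14733 + \left(0 - \frac{6}{14}\right) = -14733 + \left(0 - \frac{3}{7}\right) = -14733 - \frac{3}{7} = - \frac{103134}{7}$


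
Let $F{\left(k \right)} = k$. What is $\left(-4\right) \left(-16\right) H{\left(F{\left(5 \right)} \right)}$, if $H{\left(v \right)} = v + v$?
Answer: $640$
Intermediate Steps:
$H{\left(v \right)} = 2 v$
$\left(-4\right) \left(-16\right) H{\left(F{\left(5 \right)} \right)} = \left(-4\right) \left(-16\right) 2 \cdot 5 = 64 \cdot 10 = 640$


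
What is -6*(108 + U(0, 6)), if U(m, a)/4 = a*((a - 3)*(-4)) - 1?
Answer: 1104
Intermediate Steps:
U(m, a) = -4 + 4*a*(12 - 4*a) (U(m, a) = 4*(a*((a - 3)*(-4)) - 1) = 4*(a*((-3 + a)*(-4)) - 1) = 4*(a*(12 - 4*a) - 1) = 4*(-1 + a*(12 - 4*a)) = -4 + 4*a*(12 - 4*a))
-6*(108 + U(0, 6)) = -6*(108 + (-4 - 16*6**2 + 48*6)) = -6*(108 + (-4 - 16*36 + 288)) = -6*(108 + (-4 - 576 + 288)) = -6*(108 - 292) = -6*(-184) = 1104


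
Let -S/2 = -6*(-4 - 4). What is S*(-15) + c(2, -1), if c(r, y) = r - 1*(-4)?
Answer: 1446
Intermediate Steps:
c(r, y) = 4 + r (c(r, y) = r + 4 = 4 + r)
S = -96 (S = -(-12)*(-4 - 4) = -(-12)*(-8) = -2*48 = -96)
S*(-15) + c(2, -1) = -96*(-15) + (4 + 2) = 1440 + 6 = 1446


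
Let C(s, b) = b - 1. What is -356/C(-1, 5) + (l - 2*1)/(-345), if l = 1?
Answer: -30704/345 ≈ -88.997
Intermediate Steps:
C(s, b) = -1 + b
-356/C(-1, 5) + (l - 2*1)/(-345) = -356/(-1 + 5) + (1 - 2*1)/(-345) = -356/4 + (1 - 2)*(-1/345) = -356*¼ - 1*(-1/345) = -89 + 1/345 = -30704/345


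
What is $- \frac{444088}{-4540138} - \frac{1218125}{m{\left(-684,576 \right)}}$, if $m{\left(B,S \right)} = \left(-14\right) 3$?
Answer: $\frac{2765237126473}{95342898} \approx 29003.0$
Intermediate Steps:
$m{\left(B,S \right)} = -42$
$- \frac{444088}{-4540138} - \frac{1218125}{m{\left(-684,576 \right)}} = - \frac{444088}{-4540138} - \frac{1218125}{-42} = \left(-444088\right) \left(- \frac{1}{4540138}\right) - - \frac{1218125}{42} = \frac{222044}{2270069} + \frac{1218125}{42} = \frac{2765237126473}{95342898}$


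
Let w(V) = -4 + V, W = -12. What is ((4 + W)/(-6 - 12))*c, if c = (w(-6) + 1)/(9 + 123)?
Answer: -1/33 ≈ -0.030303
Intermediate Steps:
c = -3/44 (c = ((-4 - 6) + 1)/(9 + 123) = (-10 + 1)/132 = -9*1/132 = -3/44 ≈ -0.068182)
((4 + W)/(-6 - 12))*c = ((4 - 12)/(-6 - 12))*(-3/44) = -8/(-18)*(-3/44) = -8*(-1/18)*(-3/44) = (4/9)*(-3/44) = -1/33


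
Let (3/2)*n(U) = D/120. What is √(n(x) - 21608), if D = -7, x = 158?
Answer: I*√19447235/30 ≈ 147.0*I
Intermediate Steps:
n(U) = -7/180 (n(U) = 2*(-7/120)/3 = 2*(-7*1/120)/3 = (⅔)*(-7/120) = -7/180)
√(n(x) - 21608) = √(-7/180 - 21608) = √(-3889447/180) = I*√19447235/30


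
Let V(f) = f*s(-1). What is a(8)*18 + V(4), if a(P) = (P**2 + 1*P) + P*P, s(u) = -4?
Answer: 2432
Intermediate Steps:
V(f) = -4*f (V(f) = f*(-4) = -4*f)
a(P) = P + 2*P**2 (a(P) = (P**2 + P) + P**2 = (P + P**2) + P**2 = P + 2*P**2)
a(8)*18 + V(4) = (8*(1 + 2*8))*18 - 4*4 = (8*(1 + 16))*18 - 16 = (8*17)*18 - 16 = 136*18 - 16 = 2448 - 16 = 2432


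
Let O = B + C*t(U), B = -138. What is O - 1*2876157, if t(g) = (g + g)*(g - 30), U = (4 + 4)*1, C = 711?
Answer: -3126567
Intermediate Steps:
U = 8 (U = 8*1 = 8)
t(g) = 2*g*(-30 + g) (t(g) = (2*g)*(-30 + g) = 2*g*(-30 + g))
O = -250410 (O = -138 + 711*(2*8*(-30 + 8)) = -138 + 711*(2*8*(-22)) = -138 + 711*(-352) = -138 - 250272 = -250410)
O - 1*2876157 = -250410 - 1*2876157 = -250410 - 2876157 = -3126567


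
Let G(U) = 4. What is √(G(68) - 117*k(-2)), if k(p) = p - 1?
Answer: √355 ≈ 18.841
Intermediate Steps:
k(p) = -1 + p
√(G(68) - 117*k(-2)) = √(4 - 117*(-1 - 2)) = √(4 - 117*(-3)) = √(4 + 351) = √355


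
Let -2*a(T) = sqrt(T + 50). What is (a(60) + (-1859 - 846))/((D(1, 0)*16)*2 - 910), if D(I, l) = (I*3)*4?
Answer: 2705/526 + sqrt(110)/1052 ≈ 5.1526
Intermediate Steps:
a(T) = -sqrt(50 + T)/2 (a(T) = -sqrt(T + 50)/2 = -sqrt(50 + T)/2)
D(I, l) = 12*I (D(I, l) = (3*I)*4 = 12*I)
(a(60) + (-1859 - 846))/((D(1, 0)*16)*2 - 910) = (-sqrt(50 + 60)/2 + (-1859 - 846))/(((12*1)*16)*2 - 910) = (-sqrt(110)/2 - 2705)/((12*16)*2 - 910) = (-2705 - sqrt(110)/2)/(192*2 - 910) = (-2705 - sqrt(110)/2)/(384 - 910) = (-2705 - sqrt(110)/2)/(-526) = (-2705 - sqrt(110)/2)*(-1/526) = 2705/526 + sqrt(110)/1052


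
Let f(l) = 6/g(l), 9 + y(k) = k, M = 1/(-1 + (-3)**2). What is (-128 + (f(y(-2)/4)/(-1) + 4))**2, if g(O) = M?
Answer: 29584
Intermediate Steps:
M = 1/8 (M = 1/(-1 + 9) = 1/8 ≈ 0.12500)
g(O) = 1/8
y(k) = -9 + k
f(l) = 48 (f(l) = 6/(1/8) = 6*8 = 48)
(-128 + (f(y(-2)/4)/(-1) + 4))**2 = (-128 + (48/(-1) + 4))**2 = (-128 + (48*(-1) + 4))**2 = (-128 + (-48 + 4))**2 = (-128 - 44)**2 = (-172)**2 = 29584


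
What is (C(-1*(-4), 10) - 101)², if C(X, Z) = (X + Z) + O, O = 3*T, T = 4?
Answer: 5625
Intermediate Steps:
O = 12 (O = 3*4 = 12)
C(X, Z) = 12 + X + Z (C(X, Z) = (X + Z) + 12 = 12 + X + Z)
(C(-1*(-4), 10) - 101)² = ((12 - 1*(-4) + 10) - 101)² = ((12 + 4 + 10) - 101)² = (26 - 101)² = (-75)² = 5625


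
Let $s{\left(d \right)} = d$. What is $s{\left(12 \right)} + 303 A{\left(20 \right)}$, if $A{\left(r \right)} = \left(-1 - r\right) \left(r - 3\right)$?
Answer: $-108159$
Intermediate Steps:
$A{\left(r \right)} = \left(-1 - r\right) \left(-3 + r\right)$
$s{\left(12 \right)} + 303 A{\left(20 \right)} = 12 + 303 \left(3 - 20^{2} + 2 \cdot 20\right) = 12 + 303 \left(3 - 400 + 40\right) = 12 + 303 \left(-357\right) = 12 - 108171 = -108159$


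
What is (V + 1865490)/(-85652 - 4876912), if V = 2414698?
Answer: -1070047/1240641 ≈ -0.86250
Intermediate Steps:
(V + 1865490)/(-85652 - 4876912) = (2414698 + 1865490)/(-85652 - 4876912) = 4280188/(-4962564) = 4280188*(-1/4962564) = -1070047/1240641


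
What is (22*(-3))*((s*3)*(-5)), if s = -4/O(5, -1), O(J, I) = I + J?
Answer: -990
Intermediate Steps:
s = -1 (s = -4/(-1 + 5) = -4/4 = -4*¼ = -1)
(22*(-3))*((s*3)*(-5)) = (22*(-3))*(-1*3*(-5)) = -(-198)*(-5) = -66*15 = -990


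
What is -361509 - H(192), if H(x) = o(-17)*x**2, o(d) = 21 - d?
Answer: -1762341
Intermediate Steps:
H(x) = 38*x**2 (H(x) = (21 - 1*(-17))*x**2 = (21 + 17)*x**2 = 38*x**2)
-361509 - H(192) = -361509 - 38*192**2 = -361509 - 38*36864 = -361509 - 1*1400832 = -361509 - 1400832 = -1762341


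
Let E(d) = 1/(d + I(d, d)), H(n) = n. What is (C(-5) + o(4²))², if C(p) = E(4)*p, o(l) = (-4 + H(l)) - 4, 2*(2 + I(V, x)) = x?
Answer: 729/16 ≈ 45.563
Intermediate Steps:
I(V, x) = -2 + x/2
E(d) = 1/(-2 + 3*d/2) (E(d) = 1/(d + (-2 + d/2)) = 1/(-2 + 3*d/2))
o(l) = -8 + l (o(l) = (-4 + l) - 4 = -8 + l)
C(p) = p/4 (C(p) = (2/(-4 + 3*4))*p = (2/(-4 + 12))*p = (2/8)*p = (2*(⅛))*p = p/4)
(C(-5) + o(4²))² = ((¼)*(-5) + (-8 + 4²))² = (-5/4 + (-8 + 16))² = (-5/4 + 8)² = (27/4)² = 729/16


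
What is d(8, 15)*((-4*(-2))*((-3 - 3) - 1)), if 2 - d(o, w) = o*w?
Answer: 6608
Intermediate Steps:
d(o, w) = 2 - o*w
d(8, 15)*((-4*(-2))*((-3 - 3) - 1)) = (2 - 1*8*15)*((-4*(-2))*((-3 - 3) - 1)) = (2 - 120)*(8*(-6 - 1)) = -944*(-7) = -118*(-56) = 6608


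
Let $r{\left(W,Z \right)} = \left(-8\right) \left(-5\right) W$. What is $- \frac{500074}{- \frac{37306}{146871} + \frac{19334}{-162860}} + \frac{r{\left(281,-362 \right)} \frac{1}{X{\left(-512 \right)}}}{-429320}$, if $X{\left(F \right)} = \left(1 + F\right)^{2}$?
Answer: $\frac{16761685643987806443509563}{12493004663458376141} \approx 1.3417 \cdot 10^{6}$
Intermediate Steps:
$r{\left(W,Z \right)} = 40 W$
$- \frac{500074}{- \frac{37306}{146871} + \frac{19334}{-162860}} + \frac{r{\left(281,-362 \right)} \frac{1}{X{\left(-512 \right)}}}{-429320} = - \frac{500074}{- \frac{37306}{146871} + \frac{19334}{-162860}} + \frac{40 \cdot 281 \frac{1}{\left(1 - 512\right)^{2}}}{-429320} = - \frac{500074}{\left(-37306\right) \frac{1}{146871} + 19334 \left(- \frac{1}{162860}\right)} + \frac{11240}{\left(-511\right)^{2}} \left(- \frac{1}{429320}\right) = - \frac{500074}{- \frac{37306}{146871} - \frac{9667}{81430}} + \frac{11240}{261121} \left(- \frac{1}{429320}\right) = - \frac{500074}{- \frac{4457629537}{11959705530}} + 11240 \cdot \frac{1}{261121} \left(- \frac{1}{429320}\right) = \left(-500074\right) \left(- \frac{11959705530}{4457629537}\right) + \frac{11240}{261121} \left(- \frac{1}{429320}\right) = \frac{5980737783209220}{4457629537} - \frac{281}{2802611693} = \frac{16761685643987806443509563}{12493004663458376141}$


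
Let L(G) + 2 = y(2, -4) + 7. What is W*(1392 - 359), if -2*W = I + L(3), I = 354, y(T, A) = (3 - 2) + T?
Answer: -186973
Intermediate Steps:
y(T, A) = 1 + T
L(G) = 8 (L(G) = -2 + ((1 + 2) + 7) = -2 + (3 + 7) = -2 + 10 = 8)
W = -181 (W = -(354 + 8)/2 = -1/2*362 = -181)
W*(1392 - 359) = -181*(1392 - 359) = -181*1033 = -186973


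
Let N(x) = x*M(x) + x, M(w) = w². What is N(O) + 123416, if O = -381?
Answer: -55183306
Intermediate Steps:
N(x) = x + x³ (N(x) = x*x² + x = x³ + x = x + x³)
N(O) + 123416 = (-381 + (-381)³) + 123416 = (-381 - 55306341) + 123416 = -55306722 + 123416 = -55183306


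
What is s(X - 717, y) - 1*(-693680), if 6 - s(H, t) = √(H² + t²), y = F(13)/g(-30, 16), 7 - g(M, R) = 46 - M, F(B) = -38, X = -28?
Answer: 693686 - √2642475469/69 ≈ 6.9294e+5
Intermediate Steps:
g(M, R) = -39 + M (g(M, R) = 7 - (46 - M) = 7 + (-46 + M) = -39 + M)
y = 38/69 (y = -38/(-39 - 30) = -38/(-69) = -38*(-1/69) = 38/69 ≈ 0.55072)
s(H, t) = 6 - √(H² + t²)
s(X - 717, y) - 1*(-693680) = (6 - √((-28 - 717)² + (38/69)²)) - 1*(-693680) = (6 - √((-745)² + 1444/4761)) + 693680 = (6 - √(555025 + 1444/4761)) + 693680 = (6 - √(2642475469/4761)) + 693680 = (6 - √2642475469/69) + 693680 = 693686 - √2642475469/69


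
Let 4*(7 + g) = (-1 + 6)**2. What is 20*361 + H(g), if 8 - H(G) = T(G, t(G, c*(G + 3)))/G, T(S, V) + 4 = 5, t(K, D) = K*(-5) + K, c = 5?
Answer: 21688/3 ≈ 7229.3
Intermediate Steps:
g = -3/4 (g = -7 + (-1 + 6)**2/4 = -7 + (1/4)*5**2 = -7 + (1/4)*25 = -7 + 25/4 = -3/4 ≈ -0.75000)
t(K, D) = -4*K (t(K, D) = -5*K + K = -4*K)
T(S, V) = 1 (T(S, V) = -4 + 5 = 1)
H(G) = 8 - 1/G
20*361 + H(g) = 20*361 + (8 - 1/(-3/4)) = 7220 + (8 - 1*(-4/3)) = 7220 + (8 + 4/3) = 7220 + 28/3 = 21688/3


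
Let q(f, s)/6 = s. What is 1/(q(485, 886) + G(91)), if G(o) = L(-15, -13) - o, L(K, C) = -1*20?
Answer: 1/5205 ≈ 0.00019212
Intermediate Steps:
q(f, s) = 6*s
L(K, C) = -20
G(o) = -20 - o
1/(q(485, 886) + G(91)) = 1/(6*886 + (-20 - 1*91)) = 1/(5316 + (-20 - 91)) = 1/(5316 - 111) = 1/5205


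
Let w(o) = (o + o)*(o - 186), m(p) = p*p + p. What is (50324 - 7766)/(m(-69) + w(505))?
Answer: 21279/163441 ≈ 0.13019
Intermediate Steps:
m(p) = p + p² (m(p) = p² + p = p + p²)
w(o) = 2*o*(-186 + o) (w(o) = (2*o)*(-186 + o) = 2*o*(-186 + o))
(50324 - 7766)/(m(-69) + w(505)) = (50324 - 7766)/(-69*(1 - 69) + 2*505*(-186 + 505)) = 42558/(-69*(-68) + 2*505*319) = 42558/(4692 + 322190) = 42558/326882 = 42558*(1/326882) = 21279/163441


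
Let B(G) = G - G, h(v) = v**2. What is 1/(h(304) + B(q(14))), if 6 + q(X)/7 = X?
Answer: 1/92416 ≈ 1.0821e-5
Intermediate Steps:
q(X) = -42 + 7*X
B(G) = 0
1/(h(304) + B(q(14))) = 1/(304**2 + 0) = 1/(92416 + 0) = 1/92416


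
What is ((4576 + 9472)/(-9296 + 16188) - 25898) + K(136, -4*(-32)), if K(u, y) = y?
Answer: -44398198/1723 ≈ -25768.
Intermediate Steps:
((4576 + 9472)/(-9296 + 16188) - 25898) + K(136, -4*(-32)) = ((4576 + 9472)/(-9296 + 16188) - 25898) - 4*(-32) = (14048/6892 - 25898) + 128 = (14048*(1/6892) - 25898) + 128 = (3512/1723 - 25898) + 128 = -44618742/1723 + 128 = -44398198/1723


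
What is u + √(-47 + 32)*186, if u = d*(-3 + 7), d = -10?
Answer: -40 + 186*I*√15 ≈ -40.0 + 720.38*I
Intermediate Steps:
u = -40 (u = -10*(-3 + 7) = -10*4 = -40)
u + √(-47 + 32)*186 = -40 + √(-47 + 32)*186 = -40 + √(-15)*186 = -40 + (I*√15)*186 = -40 + 186*I*√15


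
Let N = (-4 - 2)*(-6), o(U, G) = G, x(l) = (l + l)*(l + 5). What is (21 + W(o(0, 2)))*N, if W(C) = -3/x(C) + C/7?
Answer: 5337/7 ≈ 762.43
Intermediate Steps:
x(l) = 2*l*(5 + l) (x(l) = (2*l)*(5 + l) = 2*l*(5 + l))
W(C) = C/7 - 3/(2*C*(5 + C)) (W(C) = -3*1/(2*C*(5 + C)) + C/7 = -3/(2*C*(5 + C)) + C*(⅐) = -3/(2*C*(5 + C)) + C/7 = C/7 - 3/(2*C*(5 + C)))
N = 36 (N = -6*(-6) = 36)
(21 + W(o(0, 2)))*N = (21 + (1/14)*(-21 + 2*2²*(5 + 2))/(2*(5 + 2)))*36 = (21 + (1/14)*(½)*(-21 + 2*4*7)/7)*36 = (21 + (1/14)*(½)*(⅐)*(-21 + 56))*36 = (21 + (1/14)*(½)*(⅐)*35)*36 = (21 + 5/28)*36 = (593/28)*36 = 5337/7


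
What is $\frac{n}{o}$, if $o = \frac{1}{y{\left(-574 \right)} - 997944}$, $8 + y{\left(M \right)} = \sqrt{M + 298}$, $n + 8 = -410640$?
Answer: $409806992896 - 821296 i \sqrt{69} \approx 4.0981 \cdot 10^{11} - 6.8222 \cdot 10^{6} i$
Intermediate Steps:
$n = -410648$ ($n = -8 - 410640 = -410648$)
$y{\left(M \right)} = -8 + \sqrt{298 + M}$ ($y{\left(M \right)} = -8 + \sqrt{M + 298} = -8 + \sqrt{298 + M}$)
$o = \frac{1}{-997952 + 2 i \sqrt{69}}$ ($o = \frac{1}{\left(-8 + \sqrt{298 - 574}\right) - 997944} = \frac{1}{\left(-8 + \sqrt{-276}\right) - 997944} = \frac{1}{\left(-8 + 2 i \sqrt{69}\right) - 997944} = \frac{1}{-997952 + 2 i \sqrt{69}} \approx -1.0021 \cdot 10^{-6} - 2.0 \cdot 10^{-11} i$)
$\frac{n}{o} = - \frac{410648}{- \frac{249488}{248977048645} - \frac{i \sqrt{69}}{497954097290}}$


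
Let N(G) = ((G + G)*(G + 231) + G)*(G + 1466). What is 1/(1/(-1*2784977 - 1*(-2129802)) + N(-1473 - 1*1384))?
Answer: -655175/13672146586131476 ≈ -4.7920e-11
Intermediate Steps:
N(G) = (1466 + G)*(G + 2*G*(231 + G)) (N(G) = ((2*G)*(231 + G) + G)*(1466 + G) = (2*G*(231 + G) + G)*(1466 + G) = (G + 2*G*(231 + G))*(1466 + G) = (1466 + G)*(G + 2*G*(231 + G)))
1/(1/(-1*2784977 - 1*(-2129802)) + N(-1473 - 1*1384)) = 1/(1/(-1*2784977 - 1*(-2129802)) + (-1473 - 1*1384)*(678758 + 2*(-1473 - 1*1384)² + 3395*(-1473 - 1*1384))) = 1/(1/(-2784977 + 2129802) + (-1473 - 1384)*(678758 + 2*(-1473 - 1384)² + 3395*(-1473 - 1384))) = 1/(1/(-655175) - 2857*(678758 + 2*(-2857)² + 3395*(-2857))) = 1/(-1/655175 - 2857*(678758 + 2*8162449 - 9699515)) = 1/(-1/655175 - 2857*(678758 + 16324898 - 9699515)) = 1/(-1/655175 - 2857*7304141) = 1/(-1/655175 - 20867930837) = 1/(-13672146586131476/655175) = -655175/13672146586131476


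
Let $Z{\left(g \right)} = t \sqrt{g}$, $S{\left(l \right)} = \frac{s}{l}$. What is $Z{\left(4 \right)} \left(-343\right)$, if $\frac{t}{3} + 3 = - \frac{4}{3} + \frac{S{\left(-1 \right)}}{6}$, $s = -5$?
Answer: $7203$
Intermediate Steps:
$S{\left(l \right)} = - \frac{5}{l}$
$t = - \frac{21}{2}$ ($t = -9 + 3 \left(- \frac{4}{3} + \frac{\left(-5\right) \frac{1}{-1}}{6}\right) = -9 + 3 \left(\left(-4\right) \frac{1}{3} + \left(-5\right) \left(-1\right) \frac{1}{6}\right) = -9 + 3 \left(- \frac{4}{3} + 5 \cdot \frac{1}{6}\right) = -9 + 3 \left(- \frac{4}{3} + \frac{5}{6}\right) = -9 + 3 \left(- \frac{1}{2}\right) = -9 - \frac{3}{2} = - \frac{21}{2} \approx -10.5$)
$Z{\left(g \right)} = - \frac{21 \sqrt{g}}{2}$
$Z{\left(4 \right)} \left(-343\right) = - \frac{21 \sqrt{4}}{2} \left(-343\right) = \left(- \frac{21}{2}\right) 2 \left(-343\right) = \left(-21\right) \left(-343\right) = 7203$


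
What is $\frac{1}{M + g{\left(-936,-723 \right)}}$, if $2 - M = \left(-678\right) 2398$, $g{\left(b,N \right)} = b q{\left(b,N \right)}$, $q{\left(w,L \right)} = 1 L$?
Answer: $\frac{1}{2302574} \approx 4.343 \cdot 10^{-7}$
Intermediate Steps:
$q{\left(w,L \right)} = L$
$g{\left(b,N \right)} = N b$ ($g{\left(b,N \right)} = b N = N b$)
$M = 1625846$ ($M = 2 - \left(-678\right) 2398 = 2 - -1625844 = 2 + 1625844 = 1625846$)
$\frac{1}{M + g{\left(-936,-723 \right)}} = \frac{1}{1625846 - -676728} = \frac{1}{1625846 + 676728} = \frac{1}{2302574}$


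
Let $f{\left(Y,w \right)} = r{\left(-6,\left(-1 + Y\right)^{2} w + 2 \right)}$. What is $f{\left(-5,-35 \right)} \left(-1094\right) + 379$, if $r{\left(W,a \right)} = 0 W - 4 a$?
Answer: $-5504629$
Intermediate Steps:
$r{\left(W,a \right)} = - 4 a$ ($r{\left(W,a \right)} = 0 - 4 a = - 4 a$)
$f{\left(Y,w \right)} = -8 - 4 w \left(-1 + Y\right)^{2}$ ($f{\left(Y,w \right)} = - 4 \left(\left(-1 + Y\right)^{2} w + 2\right) = - 4 \left(w \left(-1 + Y\right)^{2} + 2\right) = - 4 \left(2 + w \left(-1 + Y\right)^{2}\right) = -8 - 4 w \left(-1 + Y\right)^{2}$)
$f{\left(-5,-35 \right)} \left(-1094\right) + 379 = \left(-8 - - 140 \left(-1 - 5\right)^{2}\right) \left(-1094\right) + 379 = \left(-8 - - 140 \left(-6\right)^{2}\right) \left(-1094\right) + 379 = \left(-8 - \left(-140\right) 36\right) \left(-1094\right) + 379 = \left(-8 + 5040\right) \left(-1094\right) + 379 = 5032 \left(-1094\right) + 379 = -5505008 + 379 = -5504629$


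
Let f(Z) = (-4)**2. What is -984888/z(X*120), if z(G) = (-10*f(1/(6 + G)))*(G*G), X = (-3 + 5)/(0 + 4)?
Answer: 13679/8000 ≈ 1.7099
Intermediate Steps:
X = 1/2 (X = 2/4 = 2*(1/4) = 1/2 ≈ 0.50000)
f(Z) = 16
z(G) = -160*G**2 (z(G) = (-10*16)*(G*G) = -160*G**2)
-984888/z(X*120) = -984888/((-160*((1/2)*120)**2)) = -984888/((-160*60**2)) = -984888/((-160*3600)) = -984888/(-576000) = -984888*(-1/576000) = 13679/8000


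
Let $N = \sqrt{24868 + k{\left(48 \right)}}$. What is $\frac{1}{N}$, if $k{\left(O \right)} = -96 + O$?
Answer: $\frac{\sqrt{6205}}{12410} \approx 0.0063474$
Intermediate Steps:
$N = 2 \sqrt{6205}$ ($N = \sqrt{24868 + \left(-96 + 48\right)} = \sqrt{24868 - 48} = \sqrt{24820} = 2 \sqrt{6205} \approx 157.54$)
$\frac{1}{N} = \frac{1}{2 \sqrt{6205}} = \frac{\sqrt{6205}}{12410}$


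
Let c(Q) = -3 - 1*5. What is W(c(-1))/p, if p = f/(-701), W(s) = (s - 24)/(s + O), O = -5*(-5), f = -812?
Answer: -5608/3451 ≈ -1.6250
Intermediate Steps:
c(Q) = -8 (c(Q) = -3 - 5 = -8)
O = 25
W(s) = (-24 + s)/(25 + s) (W(s) = (s - 24)/(s + 25) = (-24 + s)/(25 + s))
p = 812/701 (p = -812/(-701) = -812*(-1/701) = 812/701 ≈ 1.1583)
W(c(-1))/p = ((-24 - 8)/(25 - 8))/(812/701) = (-32/17)*(701/812) = ((1/17)*(-32))*(701/812) = -32/17*701/812 = -5608/3451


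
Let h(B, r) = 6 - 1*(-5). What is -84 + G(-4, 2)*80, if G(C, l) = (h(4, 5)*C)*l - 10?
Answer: -7924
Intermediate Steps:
h(B, r) = 11 (h(B, r) = 6 + 5 = 11)
G(C, l) = -10 + 11*C*l (G(C, l) = (11*C)*l - 10 = 11*C*l - 10 = -10 + 11*C*l)
-84 + G(-4, 2)*80 = -84 + (-10 + 11*(-4)*2)*80 = -84 + (-10 - 88)*80 = -84 - 98*80 = -84 - 7840 = -7924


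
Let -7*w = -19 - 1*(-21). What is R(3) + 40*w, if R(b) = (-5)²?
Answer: 95/7 ≈ 13.571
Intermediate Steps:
w = -2/7 (w = -(-19 - 1*(-21))/7 = -(-19 + 21)/7 = -⅐*2 = -2/7 ≈ -0.28571)
R(b) = 25
R(3) + 40*w = 25 + 40*(-2/7) = 25 - 80/7 = 95/7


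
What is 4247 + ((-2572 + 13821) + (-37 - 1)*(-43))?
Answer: 17130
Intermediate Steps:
4247 + ((-2572 + 13821) + (-37 - 1)*(-43)) = 4247 + (11249 - 38*(-43)) = 4247 + (11249 + 1634) = 4247 + 12883 = 17130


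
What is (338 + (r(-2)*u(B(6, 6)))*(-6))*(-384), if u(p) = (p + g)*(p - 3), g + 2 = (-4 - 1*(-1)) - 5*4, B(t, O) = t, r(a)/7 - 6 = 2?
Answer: -7484160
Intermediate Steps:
r(a) = 56 (r(a) = 42 + 7*2 = 42 + 14 = 56)
g = -25 (g = -2 + ((-4 - 1*(-1)) - 5*4) = -2 + ((-4 + 1) - 20) = -2 + (-3 - 20) = -2 - 23 = -25)
u(p) = (-25 + p)*(-3 + p) (u(p) = (p - 25)*(p - 3) = (-25 + p)*(-3 + p))
(338 + (r(-2)*u(B(6, 6)))*(-6))*(-384) = (338 + (56*(75 + 6**2 - 28*6))*(-6))*(-384) = (338 + (56*(75 + 36 - 168))*(-6))*(-384) = (338 + (56*(-57))*(-6))*(-384) = (338 - 3192*(-6))*(-384) = (338 + 19152)*(-384) = 19490*(-384) = -7484160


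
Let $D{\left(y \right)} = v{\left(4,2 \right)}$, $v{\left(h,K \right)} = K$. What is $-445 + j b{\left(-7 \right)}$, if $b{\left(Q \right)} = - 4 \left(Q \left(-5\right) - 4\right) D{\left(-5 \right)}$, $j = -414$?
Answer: $102227$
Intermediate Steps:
$D{\left(y \right)} = 2$
$b{\left(Q \right)} = 32 + 40 Q$ ($b{\left(Q \right)} = - 4 \left(Q \left(-5\right) - 4\right) 2 = - 4 \left(- 5 Q - 4\right) 2 = - 4 \left(-4 - 5 Q\right) 2 = \left(16 + 20 Q\right) 2 = 32 + 40 Q$)
$-445 + j b{\left(-7 \right)} = -445 - 414 \left(32 + 40 \left(-7\right)\right) = -445 - 414 \left(32 - 280\right) = -445 - -102672 = -445 + 102672 = 102227$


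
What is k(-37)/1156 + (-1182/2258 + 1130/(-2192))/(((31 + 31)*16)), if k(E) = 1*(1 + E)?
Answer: -11418908821/354743144192 ≈ -0.032189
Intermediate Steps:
k(E) = 1 + E
k(-37)/1156 + (-1182/2258 + 1130/(-2192))/(((31 + 31)*16)) = (1 - 37)/1156 + (-1182/2258 + 1130/(-2192))/(((31 + 31)*16)) = -36*1/1156 + (-1182*1/2258 + 1130*(-1/2192))/((62*16)) = -9/289 + (-591/1129 - 565/1096)/992 = -9/289 - 1285621/1237384*1/992 = -9/289 - 1285621/1227484928 = -11418908821/354743144192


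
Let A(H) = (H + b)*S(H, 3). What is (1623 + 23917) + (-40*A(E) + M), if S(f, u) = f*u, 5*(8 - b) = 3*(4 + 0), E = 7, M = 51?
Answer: 15007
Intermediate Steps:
b = 28/5 (b = 8 - 3*(4 + 0)/5 = 8 - 3*4/5 = 8 - ⅕*12 = 8 - 12/5 = 28/5 ≈ 5.6000)
A(H) = 3*H*(28/5 + H) (A(H) = (H + 28/5)*(H*3) = (28/5 + H)*(3*H) = 3*H*(28/5 + H))
(1623 + 23917) + (-40*A(E) + M) = (1623 + 23917) + (-24*7*(28 + 5*7) + 51) = 25540 + (-24*7*(28 + 35) + 51) = 25540 + (-24*7*63 + 51) = 25540 + (-40*1323/5 + 51) = 25540 + (-10584 + 51) = 25540 - 10533 = 15007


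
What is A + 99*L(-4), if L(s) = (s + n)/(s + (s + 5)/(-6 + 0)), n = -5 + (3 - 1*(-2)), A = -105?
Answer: -249/25 ≈ -9.9600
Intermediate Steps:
n = 0 (n = -5 + (3 + 2) = -5 + 5 = 0)
L(s) = s/(-5/6 + 5*s/6) (L(s) = (s + 0)/(s + (s + 5)/(-6 + 0)) = s/(s + (5 + s)/(-6)) = s/(s + (5 + s)*(-1/6)) = s/(s + (-5/6 - s/6)) = s/(-5/6 + 5*s/6))
A + 99*L(-4) = -105 + 99*((6/5)*(-4)/(-1 - 4)) = -105 + 99*((6/5)*(-4)/(-5)) = -105 + 99*((6/5)*(-4)*(-1/5)) = -105 + 99*(24/25) = -105 + 2376/25 = -249/25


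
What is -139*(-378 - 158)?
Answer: 74504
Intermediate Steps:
-139*(-378 - 158) = -139*(-536) = 74504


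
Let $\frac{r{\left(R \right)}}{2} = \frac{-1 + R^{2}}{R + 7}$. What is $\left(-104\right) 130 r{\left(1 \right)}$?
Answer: $0$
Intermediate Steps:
$r{\left(R \right)} = \frac{2 \left(-1 + R^{2}\right)}{7 + R}$ ($r{\left(R \right)} = 2 \frac{-1 + R^{2}}{R + 7} = 2 \frac{-1 + R^{2}}{7 + R} = \frac{2 \left(-1 + R^{2}\right)}{7 + R}$)
$\left(-104\right) 130 r{\left(1 \right)} = \left(-104\right) 130 \frac{2 \left(-1 + 1^{2}\right)}{7 + 1} = - 13520 \frac{2 \left(-1 + 1\right)}{8} = - 13520 \cdot 2 \cdot \frac{1}{8} \cdot 0 = \left(-13520\right) 0 = 0$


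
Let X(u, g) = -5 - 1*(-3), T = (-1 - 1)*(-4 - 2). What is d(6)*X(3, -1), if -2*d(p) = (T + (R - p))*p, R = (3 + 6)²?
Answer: 522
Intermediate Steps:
T = 12 (T = -2*(-6) = 12)
R = 81 (R = 9² = 81)
d(p) = -p*(93 - p)/2 (d(p) = -(12 + (81 - p))*p/2 = -(93 - p)*p/2 = -p*(93 - p)/2)
X(u, g) = -2 (X(u, g) = -5 + 3 = -2)
d(6)*X(3, -1) = ((½)*6*(-93 + 6))*(-2) = ((½)*6*(-87))*(-2) = -261*(-2) = 522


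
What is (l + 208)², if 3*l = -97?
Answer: 277729/9 ≈ 30859.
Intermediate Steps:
l = -97/3 (l = (⅓)*(-97) = -97/3 ≈ -32.333)
(l + 208)² = (-97/3 + 208)² = (527/3)² = 277729/9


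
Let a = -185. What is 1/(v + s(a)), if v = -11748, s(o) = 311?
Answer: -1/11437 ≈ -8.7435e-5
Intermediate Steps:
1/(v + s(a)) = 1/(-11748 + 311) = 1/(-11437) = -1/11437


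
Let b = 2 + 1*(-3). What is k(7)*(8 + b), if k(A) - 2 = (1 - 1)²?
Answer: 14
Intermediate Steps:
k(A) = 2 (k(A) = 2 + (1 - 1)² = 2 + 0² = 2 + 0 = 2)
b = -1 (b = 2 - 3 = -1)
k(7)*(8 + b) = 2*(8 - 1) = 2*7 = 14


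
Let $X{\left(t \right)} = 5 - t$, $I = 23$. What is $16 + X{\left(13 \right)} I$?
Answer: $-168$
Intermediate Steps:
$16 + X{\left(13 \right)} I = 16 + \left(5 - 13\right) 23 = 16 - 184 = -168$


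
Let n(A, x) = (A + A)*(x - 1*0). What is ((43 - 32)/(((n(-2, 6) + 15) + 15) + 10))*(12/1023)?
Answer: 1/124 ≈ 0.0080645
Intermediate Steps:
n(A, x) = 2*A*x (n(A, x) = (2*A)*(x + 0) = (2*A)*x = 2*A*x)
((43 - 32)/(((n(-2, 6) + 15) + 15) + 10))*(12/1023) = ((43 - 32)/(((2*(-2)*6 + 15) + 15) + 10))*(12/1023) = (11/(((-24 + 15) + 15) + 10))*(12*(1/1023)) = (11/((-9 + 15) + 10))*(4/341) = (11/(6 + 10))*(4/341) = (11/16)*(4/341) = 1/124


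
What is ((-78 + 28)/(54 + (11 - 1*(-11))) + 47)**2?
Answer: 3101121/1444 ≈ 2147.6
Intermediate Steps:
((-78 + 28)/(54 + (11 - 1*(-11))) + 47)**2 = (-50/(54 + (11 + 11)) + 47)**2 = (-50/(54 + 22) + 47)**2 = (-50/76 + 47)**2 = (-50*1/76 + 47)**2 = (-25/38 + 47)**2 = (1761/38)**2 = 3101121/1444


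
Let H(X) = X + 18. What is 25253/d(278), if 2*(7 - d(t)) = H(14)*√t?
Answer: -176771/71119 - 404048*√278/71119 ≈ -97.212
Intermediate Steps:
H(X) = 18 + X
d(t) = 7 - 16*√t (d(t) = 7 - (18 + 14)*√t/2 = 7 - 16*√t)
25253/d(278) = 25253/(7 - 16*√278)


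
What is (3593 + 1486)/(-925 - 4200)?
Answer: -5079/5125 ≈ -0.99102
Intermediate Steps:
(3593 + 1486)/(-925 - 4200) = 5079/(-5125) = 5079*(-1/5125) = -5079/5125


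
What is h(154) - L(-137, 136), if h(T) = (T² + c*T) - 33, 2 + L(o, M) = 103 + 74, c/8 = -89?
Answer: -86140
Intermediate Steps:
c = -712 (c = 8*(-89) = -712)
L(o, M) = 175 (L(o, M) = -2 + (103 + 74) = -2 + 177 = 175)
h(T) = -33 + T² - 712*T (h(T) = (T² - 712*T) - 33 = -33 + T² - 712*T)
h(154) - L(-137, 136) = (-33 + 154² - 712*154) - 1*175 = (-33 + 23716 - 109648) - 175 = -85965 - 175 = -86140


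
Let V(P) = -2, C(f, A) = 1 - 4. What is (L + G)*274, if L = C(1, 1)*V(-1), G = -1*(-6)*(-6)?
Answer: -8220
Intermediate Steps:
C(f, A) = -3
G = -36 (G = 6*(-6) = -36)
L = 6 (L = -3*(-2) = 6)
(L + G)*274 = (6 - 36)*274 = -30*274 = -8220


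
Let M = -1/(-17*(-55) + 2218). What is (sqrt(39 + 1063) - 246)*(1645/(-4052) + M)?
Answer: 212820217/2129326 - 5190737*sqrt(1102)/12775956 ≈ 86.460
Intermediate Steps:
M = -1/3153 (M = -1/(935 + 2218) = -1/3153 ≈ -0.00031716)
(sqrt(39 + 1063) - 246)*(1645/(-4052) + M) = (sqrt(39 + 1063) - 246)*(1645/(-4052) - 1/3153) = (sqrt(1102) - 246)*(1645*(-1/4052) - 1/3153) = (-246 + sqrt(1102))*(-1645/4052 - 1/3153) = (-246 + sqrt(1102))*(-5190737/12775956) = 212820217/2129326 - 5190737*sqrt(1102)/12775956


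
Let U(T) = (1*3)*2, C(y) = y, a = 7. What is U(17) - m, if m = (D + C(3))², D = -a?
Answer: -10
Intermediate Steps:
D = -7 (D = -1*7 = -7)
U(T) = 6 (U(T) = 3*2 = 6)
m = 16 (m = (-7 + 3)² = (-4)² = 16)
U(17) - m = 6 - 1*16 = 6 - 16 = -10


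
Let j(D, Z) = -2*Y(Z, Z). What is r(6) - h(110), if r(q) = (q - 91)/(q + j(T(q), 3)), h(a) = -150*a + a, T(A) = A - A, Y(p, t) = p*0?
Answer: 98255/6 ≈ 16376.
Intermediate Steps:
Y(p, t) = 0
T(A) = 0
j(D, Z) = 0 (j(D, Z) = -2*0 = 0)
h(a) = -149*a
r(q) = (-91 + q)/q (r(q) = (q - 91)/(q + 0) = (-91 + q)/q)
r(6) - h(110) = (-91 + 6)/6 - (-149)*110 = (1/6)*(-85) - 1*(-16390) = -85/6 + 16390 = 98255/6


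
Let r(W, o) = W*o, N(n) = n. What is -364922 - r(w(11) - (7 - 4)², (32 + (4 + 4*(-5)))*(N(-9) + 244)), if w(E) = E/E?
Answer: -334842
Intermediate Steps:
w(E) = 1
-364922 - r(w(11) - (7 - 4)², (32 + (4 + 4*(-5)))*(N(-9) + 244)) = -364922 - (1 - (7 - 4)²)*(32 + (4 + 4*(-5)))*(-9 + 244) = -364922 - (1 - 1*3²)*(32 + (4 - 20))*235 = -364922 - (1 - 1*9)*(32 - 16)*235 = -364922 - (1 - 9)*16*235 = -364922 - (-8)*3760 = -364922 - 1*(-30080) = -364922 + 30080 = -334842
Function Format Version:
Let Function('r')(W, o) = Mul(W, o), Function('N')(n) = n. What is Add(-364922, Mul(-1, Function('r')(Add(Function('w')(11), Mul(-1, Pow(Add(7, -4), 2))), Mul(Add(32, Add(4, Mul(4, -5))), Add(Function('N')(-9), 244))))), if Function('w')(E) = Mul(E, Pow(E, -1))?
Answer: -334842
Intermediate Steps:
Function('w')(E) = 1
Add(-364922, Mul(-1, Function('r')(Add(Function('w')(11), Mul(-1, Pow(Add(7, -4), 2))), Mul(Add(32, Add(4, Mul(4, -5))), Add(Function('N')(-9), 244))))) = Add(-364922, Mul(-1, Mul(Add(1, Mul(-1, Pow(Add(7, -4), 2))), Mul(Add(32, Add(4, Mul(4, -5))), Add(-9, 244))))) = Add(-364922, Mul(-1, Mul(Add(1, Mul(-1, Pow(3, 2))), Mul(Add(32, Add(4, -20)), 235)))) = Add(-364922, Mul(-1, Mul(Add(1, Mul(-1, 9)), Mul(Add(32, -16), 235)))) = Add(-364922, Mul(-1, Mul(Add(1, -9), Mul(16, 235)))) = Add(-364922, Mul(-1, Mul(-8, 3760))) = Add(-364922, Mul(-1, -30080)) = Add(-364922, 30080) = -334842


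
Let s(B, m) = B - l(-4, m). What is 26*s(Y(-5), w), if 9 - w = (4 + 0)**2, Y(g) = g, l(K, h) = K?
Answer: -26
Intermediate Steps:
w = -7 (w = 9 - (4 + 0)**2 = 9 - 1*4**2 = 9 - 1*16 = 9 - 16 = -7)
s(B, m) = 4 + B (s(B, m) = B - 1*(-4) = B + 4 = 4 + B)
26*s(Y(-5), w) = 26*(4 - 5) = 26*(-1) = -26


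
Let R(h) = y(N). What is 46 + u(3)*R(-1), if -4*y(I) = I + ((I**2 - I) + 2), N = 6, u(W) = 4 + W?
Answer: -41/2 ≈ -20.500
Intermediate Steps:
y(I) = -1/2 - I**2/4 (y(I) = -(I + ((I**2 - I) + 2))/4 = -(I + (2 + I**2 - I))/4 = -(2 + I**2)/4 = -1/2 - I**2/4)
R(h) = -19/2 (R(h) = -1/2 - 1/4*6**2 = -1/2 - 1/4*36 = -1/2 - 9 = -19/2)
46 + u(3)*R(-1) = 46 + (4 + 3)*(-19/2) = 46 + 7*(-19/2) = 46 - 133/2 = -41/2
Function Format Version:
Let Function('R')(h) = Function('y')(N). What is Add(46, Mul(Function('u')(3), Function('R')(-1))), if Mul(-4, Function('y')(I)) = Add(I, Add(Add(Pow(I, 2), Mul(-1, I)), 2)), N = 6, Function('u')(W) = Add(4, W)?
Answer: Rational(-41, 2) ≈ -20.500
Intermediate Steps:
Function('y')(I) = Add(Rational(-1, 2), Mul(Rational(-1, 4), Pow(I, 2))) (Function('y')(I) = Mul(Rational(-1, 4), Add(I, Add(Add(Pow(I, 2), Mul(-1, I)), 2))) = Mul(Rational(-1, 4), Add(I, Add(2, Pow(I, 2), Mul(-1, I)))) = Mul(Rational(-1, 4), Add(2, Pow(I, 2))) = Add(Rational(-1, 2), Mul(Rational(-1, 4), Pow(I, 2))))
Function('R')(h) = Rational(-19, 2) (Function('R')(h) = Add(Rational(-1, 2), Mul(Rational(-1, 4), Pow(6, 2))) = Add(Rational(-1, 2), Mul(Rational(-1, 4), 36)) = Add(Rational(-1, 2), -9) = Rational(-19, 2))
Add(46, Mul(Function('u')(3), Function('R')(-1))) = Add(46, Mul(Add(4, 3), Rational(-19, 2))) = Add(46, Mul(7, Rational(-19, 2))) = Add(46, Rational(-133, 2)) = Rational(-41, 2)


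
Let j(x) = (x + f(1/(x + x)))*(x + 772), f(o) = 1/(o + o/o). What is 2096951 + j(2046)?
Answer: 32193067103/4093 ≈ 7.8654e+6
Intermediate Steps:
f(o) = 1/(1 + o) (f(o) = 1/(o + 1) = 1/(1 + o))
j(x) = (772 + x)*(x + 1/(1 + 1/(2*x))) (j(x) = (x + 1/(1 + 1/(x + x)))*(x + 772) = (x + 1/(1 + 1/(2*x)))*(772 + x) = (772 + x)*(x + 1/(1 + 1/(2*x))))
2096951 + j(2046) = 2096951 + 2046*(2316 + 2*2046**2 + 1547*2046)/(1 + 2*2046) = 2096951 + 2046*(2316 + 2*4186116 + 3165162)/(1 + 4092) = 2096951 + 2046*(2316 + 8372232 + 3165162)/4093 = 2096951 + 2046*(1/4093)*11539710 = 2096951 + 23610246660/4093 = 32193067103/4093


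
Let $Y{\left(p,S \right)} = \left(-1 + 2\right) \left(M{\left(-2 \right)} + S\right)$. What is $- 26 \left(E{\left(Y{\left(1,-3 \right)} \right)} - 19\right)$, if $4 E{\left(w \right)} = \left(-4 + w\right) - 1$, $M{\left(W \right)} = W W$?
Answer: $520$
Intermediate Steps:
$M{\left(W \right)} = W^{2}$
$Y{\left(p,S \right)} = 4 + S$ ($Y{\left(p,S \right)} = \left(-1 + 2\right) \left(\left(-2\right)^{2} + S\right) = 1 \left(4 + S\right) = 4 + S$)
$E{\left(w \right)} = - \frac{5}{4} + \frac{w}{4}$ ($E{\left(w \right)} = \frac{\left(-4 + w\right) - 1}{4} = \frac{-5 + w}{4} = - \frac{5}{4} + \frac{w}{4}$)
$- 26 \left(E{\left(Y{\left(1,-3 \right)} \right)} - 19\right) = - 26 \left(\left(- \frac{5}{4} + \frac{4 - 3}{4}\right) - 19\right) = - 26 \left(\left(- \frac{5}{4} + \frac{1}{4} \cdot 1\right) - 19\right) = - 26 \left(\left(- \frac{5}{4} + \frac{1}{4}\right) - 19\right) = - 26 \left(-1 - 19\right) = \left(-26\right) \left(-20\right) = 520$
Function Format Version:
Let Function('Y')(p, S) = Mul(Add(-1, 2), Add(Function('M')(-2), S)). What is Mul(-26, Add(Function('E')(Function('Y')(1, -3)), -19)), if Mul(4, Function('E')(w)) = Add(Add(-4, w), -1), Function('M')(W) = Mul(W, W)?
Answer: 520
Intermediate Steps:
Function('M')(W) = Pow(W, 2)
Function('Y')(p, S) = Add(4, S) (Function('Y')(p, S) = Mul(Add(-1, 2), Add(Pow(-2, 2), S)) = Mul(1, Add(4, S)) = Add(4, S))
Function('E')(w) = Add(Rational(-5, 4), Mul(Rational(1, 4), w)) (Function('E')(w) = Mul(Rational(1, 4), Add(Add(-4, w), -1)) = Mul(Rational(1, 4), Add(-5, w)) = Add(Rational(-5, 4), Mul(Rational(1, 4), w)))
Mul(-26, Add(Function('E')(Function('Y')(1, -3)), -19)) = Mul(-26, Add(Add(Rational(-5, 4), Mul(Rational(1, 4), Add(4, -3))), -19)) = Mul(-26, Add(Add(Rational(-5, 4), Mul(Rational(1, 4), 1)), -19)) = Mul(-26, Add(Add(Rational(-5, 4), Rational(1, 4)), -19)) = Mul(-26, Add(-1, -19)) = Mul(-26, -20) = 520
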